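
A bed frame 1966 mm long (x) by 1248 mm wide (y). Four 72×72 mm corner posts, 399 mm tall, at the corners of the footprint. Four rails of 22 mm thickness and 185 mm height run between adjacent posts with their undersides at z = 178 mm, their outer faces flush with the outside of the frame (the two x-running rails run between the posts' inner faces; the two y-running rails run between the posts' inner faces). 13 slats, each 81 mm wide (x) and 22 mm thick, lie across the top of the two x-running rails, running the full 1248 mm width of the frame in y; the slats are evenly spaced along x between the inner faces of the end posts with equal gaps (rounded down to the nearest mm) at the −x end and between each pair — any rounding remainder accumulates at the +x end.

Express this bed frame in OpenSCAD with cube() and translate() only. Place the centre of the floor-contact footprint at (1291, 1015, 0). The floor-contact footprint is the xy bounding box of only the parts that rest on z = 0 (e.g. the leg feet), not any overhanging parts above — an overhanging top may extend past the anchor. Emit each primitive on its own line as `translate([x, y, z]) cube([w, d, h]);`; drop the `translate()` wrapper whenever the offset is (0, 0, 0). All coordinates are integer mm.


translate([308, 391, 0]) cube([72, 72, 399]);
translate([308, 1567, 0]) cube([72, 72, 399]);
translate([2202, 391, 0]) cube([72, 72, 399]);
translate([2202, 1567, 0]) cube([72, 72, 399]);
translate([380, 391, 178]) cube([1822, 22, 185]);
translate([380, 1617, 178]) cube([1822, 22, 185]);
translate([308, 463, 178]) cube([22, 1104, 185]);
translate([2252, 463, 178]) cube([22, 1104, 185]);
translate([434, 391, 363]) cube([81, 1248, 22]);
translate([569, 391, 363]) cube([81, 1248, 22]);
translate([704, 391, 363]) cube([81, 1248, 22]);
translate([839, 391, 363]) cube([81, 1248, 22]);
translate([974, 391, 363]) cube([81, 1248, 22]);
translate([1109, 391, 363]) cube([81, 1248, 22]);
translate([1244, 391, 363]) cube([81, 1248, 22]);
translate([1379, 391, 363]) cube([81, 1248, 22]);
translate([1514, 391, 363]) cube([81, 1248, 22]);
translate([1649, 391, 363]) cube([81, 1248, 22]);
translate([1784, 391, 363]) cube([81, 1248, 22]);
translate([1919, 391, 363]) cube([81, 1248, 22]);
translate([2054, 391, 363]) cube([81, 1248, 22]);


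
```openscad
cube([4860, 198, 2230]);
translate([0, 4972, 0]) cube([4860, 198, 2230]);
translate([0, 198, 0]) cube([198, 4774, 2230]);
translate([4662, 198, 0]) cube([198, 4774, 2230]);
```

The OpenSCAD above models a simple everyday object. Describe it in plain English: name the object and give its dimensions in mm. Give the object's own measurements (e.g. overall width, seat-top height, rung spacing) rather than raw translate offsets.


The wall frame of a small rectangular building: four walls, each 2230 mm tall and 198 mm thick, enclosing a footprint 4860 mm (x) by 5170 mm (y) outside-to-outside, with no floor or roof. The front and back walls (the −y and +y sides) span the full width; the two side walls fit between them.


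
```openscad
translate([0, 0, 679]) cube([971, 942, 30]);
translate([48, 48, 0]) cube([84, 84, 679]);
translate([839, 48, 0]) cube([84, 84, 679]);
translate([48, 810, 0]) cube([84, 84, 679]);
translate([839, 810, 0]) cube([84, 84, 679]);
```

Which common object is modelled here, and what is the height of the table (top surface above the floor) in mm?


A table. The table height is 709 mm.

A 971×942×30 slab sits at z = 679 on four 84 mm square posts — a table. The top surface is at 679 + 30 = 709 mm.


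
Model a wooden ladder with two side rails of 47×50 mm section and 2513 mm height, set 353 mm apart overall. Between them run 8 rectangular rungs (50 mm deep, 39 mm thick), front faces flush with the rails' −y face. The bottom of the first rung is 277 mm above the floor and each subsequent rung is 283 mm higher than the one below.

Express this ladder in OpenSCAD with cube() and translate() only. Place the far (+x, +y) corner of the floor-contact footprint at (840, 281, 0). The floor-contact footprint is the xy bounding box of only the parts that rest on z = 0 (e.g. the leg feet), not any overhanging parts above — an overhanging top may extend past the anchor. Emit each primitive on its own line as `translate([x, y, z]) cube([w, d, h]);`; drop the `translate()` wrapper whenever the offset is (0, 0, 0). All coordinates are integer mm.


translate([487, 231, 0]) cube([47, 50, 2513]);
translate([793, 231, 0]) cube([47, 50, 2513]);
translate([534, 231, 277]) cube([259, 50, 39]);
translate([534, 231, 560]) cube([259, 50, 39]);
translate([534, 231, 843]) cube([259, 50, 39]);
translate([534, 231, 1126]) cube([259, 50, 39]);
translate([534, 231, 1409]) cube([259, 50, 39]);
translate([534, 231, 1692]) cube([259, 50, 39]);
translate([534, 231, 1975]) cube([259, 50, 39]);
translate([534, 231, 2258]) cube([259, 50, 39]);


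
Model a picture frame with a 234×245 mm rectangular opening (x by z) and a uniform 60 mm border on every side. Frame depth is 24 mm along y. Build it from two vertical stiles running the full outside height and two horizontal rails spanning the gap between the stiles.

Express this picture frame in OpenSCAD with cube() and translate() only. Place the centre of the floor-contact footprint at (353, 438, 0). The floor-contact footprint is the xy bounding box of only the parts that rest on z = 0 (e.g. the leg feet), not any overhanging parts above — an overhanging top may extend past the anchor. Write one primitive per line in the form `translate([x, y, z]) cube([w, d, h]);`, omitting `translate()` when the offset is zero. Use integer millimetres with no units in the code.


translate([176, 426, 0]) cube([60, 24, 365]);
translate([470, 426, 0]) cube([60, 24, 365]);
translate([236, 426, 0]) cube([234, 24, 60]);
translate([236, 426, 305]) cube([234, 24, 60]);


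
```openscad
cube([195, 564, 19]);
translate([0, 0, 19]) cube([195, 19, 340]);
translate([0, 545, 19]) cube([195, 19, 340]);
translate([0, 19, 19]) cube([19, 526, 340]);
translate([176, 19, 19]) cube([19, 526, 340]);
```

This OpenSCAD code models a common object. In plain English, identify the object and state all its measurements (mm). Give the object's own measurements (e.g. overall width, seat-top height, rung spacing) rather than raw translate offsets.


An open-topped rectangular box: outside dimensions 195×564×359 mm, with a uniform wall and base thickness of 19 mm. The base is a full 195×564 slab on the floor; four walls sit on top of the base. The front and back walls (the −y and +y sides) span the full width; the two side walls fit between them.


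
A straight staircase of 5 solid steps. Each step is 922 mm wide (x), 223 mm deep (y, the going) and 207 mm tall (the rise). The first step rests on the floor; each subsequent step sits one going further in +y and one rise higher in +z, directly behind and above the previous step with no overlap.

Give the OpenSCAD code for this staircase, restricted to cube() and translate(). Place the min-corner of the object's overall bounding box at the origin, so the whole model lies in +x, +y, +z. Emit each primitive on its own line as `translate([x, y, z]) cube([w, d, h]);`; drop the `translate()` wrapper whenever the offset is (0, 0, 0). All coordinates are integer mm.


cube([922, 223, 207]);
translate([0, 223, 207]) cube([922, 223, 207]);
translate([0, 446, 414]) cube([922, 223, 207]);
translate([0, 669, 621]) cube([922, 223, 207]);
translate([0, 892, 828]) cube([922, 223, 207]);


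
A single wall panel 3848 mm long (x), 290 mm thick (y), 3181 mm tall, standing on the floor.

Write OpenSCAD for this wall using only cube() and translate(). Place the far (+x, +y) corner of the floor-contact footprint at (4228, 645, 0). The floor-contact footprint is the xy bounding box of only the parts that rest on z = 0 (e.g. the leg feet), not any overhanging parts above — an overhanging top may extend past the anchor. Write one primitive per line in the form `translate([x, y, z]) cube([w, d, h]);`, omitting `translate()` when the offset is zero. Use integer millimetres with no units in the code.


translate([380, 355, 0]) cube([3848, 290, 3181]);


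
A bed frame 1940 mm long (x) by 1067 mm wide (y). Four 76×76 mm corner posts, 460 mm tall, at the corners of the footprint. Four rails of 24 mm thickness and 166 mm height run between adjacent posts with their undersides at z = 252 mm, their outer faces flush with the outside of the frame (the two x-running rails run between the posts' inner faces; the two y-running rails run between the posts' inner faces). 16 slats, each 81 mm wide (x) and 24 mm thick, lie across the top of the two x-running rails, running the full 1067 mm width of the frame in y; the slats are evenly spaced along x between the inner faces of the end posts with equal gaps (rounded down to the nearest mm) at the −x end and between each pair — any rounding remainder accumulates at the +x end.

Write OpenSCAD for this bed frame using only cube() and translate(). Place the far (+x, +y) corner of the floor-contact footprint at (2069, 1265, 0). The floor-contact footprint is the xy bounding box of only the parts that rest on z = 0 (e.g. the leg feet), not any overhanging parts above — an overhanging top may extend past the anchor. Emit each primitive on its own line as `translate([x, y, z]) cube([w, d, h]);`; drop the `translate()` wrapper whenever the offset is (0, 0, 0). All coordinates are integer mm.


translate([129, 198, 0]) cube([76, 76, 460]);
translate([129, 1189, 0]) cube([76, 76, 460]);
translate([1993, 198, 0]) cube([76, 76, 460]);
translate([1993, 1189, 0]) cube([76, 76, 460]);
translate([205, 198, 252]) cube([1788, 24, 166]);
translate([205, 1241, 252]) cube([1788, 24, 166]);
translate([129, 274, 252]) cube([24, 915, 166]);
translate([2045, 274, 252]) cube([24, 915, 166]);
translate([233, 198, 418]) cube([81, 1067, 24]);
translate([342, 198, 418]) cube([81, 1067, 24]);
translate([451, 198, 418]) cube([81, 1067, 24]);
translate([560, 198, 418]) cube([81, 1067, 24]);
translate([669, 198, 418]) cube([81, 1067, 24]);
translate([778, 198, 418]) cube([81, 1067, 24]);
translate([887, 198, 418]) cube([81, 1067, 24]);
translate([996, 198, 418]) cube([81, 1067, 24]);
translate([1105, 198, 418]) cube([81, 1067, 24]);
translate([1214, 198, 418]) cube([81, 1067, 24]);
translate([1323, 198, 418]) cube([81, 1067, 24]);
translate([1432, 198, 418]) cube([81, 1067, 24]);
translate([1541, 198, 418]) cube([81, 1067, 24]);
translate([1650, 198, 418]) cube([81, 1067, 24]);
translate([1759, 198, 418]) cube([81, 1067, 24]);
translate([1868, 198, 418]) cube([81, 1067, 24]);


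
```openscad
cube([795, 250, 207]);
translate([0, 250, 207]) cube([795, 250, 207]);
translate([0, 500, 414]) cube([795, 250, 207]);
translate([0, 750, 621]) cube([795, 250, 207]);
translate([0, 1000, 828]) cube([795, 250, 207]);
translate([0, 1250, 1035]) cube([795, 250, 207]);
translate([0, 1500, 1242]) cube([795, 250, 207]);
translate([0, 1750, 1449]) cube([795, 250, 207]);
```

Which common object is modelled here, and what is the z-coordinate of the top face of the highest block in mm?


A staircase. The total rise is 1656 mm.

8 identical blocks, each offset up and back from the previous — a staircase. Each step is 207 mm tall and there are 8 of them, so the total rise is 8 × 207 = 1656 mm.


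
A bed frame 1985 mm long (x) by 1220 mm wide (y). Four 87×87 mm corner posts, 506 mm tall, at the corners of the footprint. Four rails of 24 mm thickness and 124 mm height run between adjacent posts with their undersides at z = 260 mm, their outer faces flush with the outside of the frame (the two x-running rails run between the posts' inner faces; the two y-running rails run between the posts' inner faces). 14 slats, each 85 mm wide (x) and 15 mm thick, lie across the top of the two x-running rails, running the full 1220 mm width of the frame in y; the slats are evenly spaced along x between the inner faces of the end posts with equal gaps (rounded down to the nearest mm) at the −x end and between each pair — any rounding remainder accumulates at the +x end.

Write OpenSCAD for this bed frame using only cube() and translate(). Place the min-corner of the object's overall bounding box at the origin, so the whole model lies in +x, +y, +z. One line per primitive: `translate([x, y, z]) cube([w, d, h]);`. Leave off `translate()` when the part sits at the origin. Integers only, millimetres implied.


// slat z = rail_z + rail_h = 260 + 124 = 384
// slat gap = ⌊(1811 − 14·85) / 15⌋ = 41
cube([87, 87, 506]);
translate([0, 1133, 0]) cube([87, 87, 506]);
translate([1898, 0, 0]) cube([87, 87, 506]);
translate([1898, 1133, 0]) cube([87, 87, 506]);
translate([87, 0, 260]) cube([1811, 24, 124]);
translate([87, 1196, 260]) cube([1811, 24, 124]);
translate([0, 87, 260]) cube([24, 1046, 124]);
translate([1961, 87, 260]) cube([24, 1046, 124]);
translate([128, 0, 384]) cube([85, 1220, 15]);
translate([254, 0, 384]) cube([85, 1220, 15]);
translate([380, 0, 384]) cube([85, 1220, 15]);
translate([506, 0, 384]) cube([85, 1220, 15]);
translate([632, 0, 384]) cube([85, 1220, 15]);
translate([758, 0, 384]) cube([85, 1220, 15]);
translate([884, 0, 384]) cube([85, 1220, 15]);
translate([1010, 0, 384]) cube([85, 1220, 15]);
translate([1136, 0, 384]) cube([85, 1220, 15]);
translate([1262, 0, 384]) cube([85, 1220, 15]);
translate([1388, 0, 384]) cube([85, 1220, 15]);
translate([1514, 0, 384]) cube([85, 1220, 15]);
translate([1640, 0, 384]) cube([85, 1220, 15]);
translate([1766, 0, 384]) cube([85, 1220, 15]);


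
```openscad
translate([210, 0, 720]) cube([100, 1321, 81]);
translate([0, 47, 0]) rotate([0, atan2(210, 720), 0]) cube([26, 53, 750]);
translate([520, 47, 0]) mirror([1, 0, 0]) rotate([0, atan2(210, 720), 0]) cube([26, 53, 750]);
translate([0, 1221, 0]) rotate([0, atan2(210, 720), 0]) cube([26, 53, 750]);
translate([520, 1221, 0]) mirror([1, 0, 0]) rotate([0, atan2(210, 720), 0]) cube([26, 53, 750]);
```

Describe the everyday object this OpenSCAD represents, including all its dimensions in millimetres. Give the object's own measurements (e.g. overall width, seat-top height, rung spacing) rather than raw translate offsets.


A sawhorse. A 100×1321×81 mm beam (x, y, z) sits on two A-frame leg pairs. Each pair is two raked legs of 26×53 mm section (53 mm along y) splaying symmetrically in x. Each leg rises 720 mm vertically over 210 mm of horizontal reach and is 750 mm long along its own axis. Every leg's outer bottom edge rests on the floor and its outer top edge meets a bottom edge of the beam — the left legs (tilting toward +x) meet the beam's −x bottom edge, the right legs (their mirror images, tilting toward −x) meet its +x bottom edge — so the leg tops tuck under the beam, the beam's underside is 720 mm above the floor, and the feet are 520 mm apart outside-to-outside with the beam centred between them. The two leg pairs are set in 47 mm from either end of the beam.


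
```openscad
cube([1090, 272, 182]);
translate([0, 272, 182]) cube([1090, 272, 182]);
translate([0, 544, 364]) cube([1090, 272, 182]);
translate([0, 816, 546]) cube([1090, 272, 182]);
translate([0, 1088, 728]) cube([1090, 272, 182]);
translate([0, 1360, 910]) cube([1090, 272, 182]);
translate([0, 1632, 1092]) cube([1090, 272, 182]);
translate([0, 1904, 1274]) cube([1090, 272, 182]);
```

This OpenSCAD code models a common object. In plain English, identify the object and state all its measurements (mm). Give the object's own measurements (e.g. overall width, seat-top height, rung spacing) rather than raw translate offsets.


A straight staircase of 8 solid steps. Each step is 1090 mm wide (x), 272 mm deep (y, the going) and 182 mm tall (the rise). The first step rests on the floor; each subsequent step sits one going further in +y and one rise higher in +z, directly behind and above the previous step with no overlap.


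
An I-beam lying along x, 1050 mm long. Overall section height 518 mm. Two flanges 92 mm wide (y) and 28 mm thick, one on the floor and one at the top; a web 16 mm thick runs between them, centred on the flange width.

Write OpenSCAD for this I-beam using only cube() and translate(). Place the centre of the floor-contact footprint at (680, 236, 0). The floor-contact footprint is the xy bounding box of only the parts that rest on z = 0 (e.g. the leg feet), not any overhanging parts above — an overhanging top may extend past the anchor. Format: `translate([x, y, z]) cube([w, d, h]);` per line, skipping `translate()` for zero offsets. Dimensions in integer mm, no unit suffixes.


translate([155, 190, 0]) cube([1050, 92, 28]);
translate([155, 228, 28]) cube([1050, 16, 462]);
translate([155, 190, 490]) cube([1050, 92, 28]);


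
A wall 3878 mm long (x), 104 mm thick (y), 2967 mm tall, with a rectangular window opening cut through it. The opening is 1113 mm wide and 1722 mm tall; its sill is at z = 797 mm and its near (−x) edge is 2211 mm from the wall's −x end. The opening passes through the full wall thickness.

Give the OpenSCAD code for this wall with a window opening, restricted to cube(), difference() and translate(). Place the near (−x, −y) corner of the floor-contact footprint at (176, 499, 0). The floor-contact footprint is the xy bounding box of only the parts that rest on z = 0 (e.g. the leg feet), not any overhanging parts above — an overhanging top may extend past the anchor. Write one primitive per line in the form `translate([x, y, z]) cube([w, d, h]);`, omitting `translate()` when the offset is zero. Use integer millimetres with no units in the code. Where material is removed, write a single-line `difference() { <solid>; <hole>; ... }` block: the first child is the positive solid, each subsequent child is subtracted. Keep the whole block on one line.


difference() { translate([176, 499, 0]) cube([3878, 104, 2967]); translate([2387, 499, 797]) cube([1113, 104, 1722]); }


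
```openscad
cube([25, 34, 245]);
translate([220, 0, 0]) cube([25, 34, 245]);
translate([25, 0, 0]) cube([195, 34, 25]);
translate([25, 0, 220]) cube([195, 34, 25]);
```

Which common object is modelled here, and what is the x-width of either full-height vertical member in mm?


A picture frame. The border width is 25 mm.

Four thin pieces enclosing a rectangular opening — a picture frame. The two full-height stiles are 245 mm tall; the top rail sits at z = 220 and is 25 mm tall, so the border above the opening is 245 − 220 = 25 mm, matching the stile x-width.


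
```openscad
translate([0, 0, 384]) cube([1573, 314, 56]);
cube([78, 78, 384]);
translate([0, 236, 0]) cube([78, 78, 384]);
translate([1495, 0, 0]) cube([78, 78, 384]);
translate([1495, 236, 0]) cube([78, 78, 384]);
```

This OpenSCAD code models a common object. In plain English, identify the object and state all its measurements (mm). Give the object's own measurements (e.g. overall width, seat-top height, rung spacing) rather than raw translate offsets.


A long wooden bench with a 1573 mm (x) × 314 mm (y) seat, 56 mm thick, its top surface 440 mm above the floor. Four 78 mm square legs at the seat corners, flush with the edges, run from z = 0 to the seat underside.


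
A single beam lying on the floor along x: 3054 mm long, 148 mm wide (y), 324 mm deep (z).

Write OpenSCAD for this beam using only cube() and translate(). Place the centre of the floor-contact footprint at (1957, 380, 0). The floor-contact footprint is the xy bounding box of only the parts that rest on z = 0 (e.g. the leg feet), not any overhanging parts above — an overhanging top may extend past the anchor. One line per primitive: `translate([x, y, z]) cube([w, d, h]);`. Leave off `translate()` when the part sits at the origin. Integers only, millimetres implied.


translate([430, 306, 0]) cube([3054, 148, 324]);


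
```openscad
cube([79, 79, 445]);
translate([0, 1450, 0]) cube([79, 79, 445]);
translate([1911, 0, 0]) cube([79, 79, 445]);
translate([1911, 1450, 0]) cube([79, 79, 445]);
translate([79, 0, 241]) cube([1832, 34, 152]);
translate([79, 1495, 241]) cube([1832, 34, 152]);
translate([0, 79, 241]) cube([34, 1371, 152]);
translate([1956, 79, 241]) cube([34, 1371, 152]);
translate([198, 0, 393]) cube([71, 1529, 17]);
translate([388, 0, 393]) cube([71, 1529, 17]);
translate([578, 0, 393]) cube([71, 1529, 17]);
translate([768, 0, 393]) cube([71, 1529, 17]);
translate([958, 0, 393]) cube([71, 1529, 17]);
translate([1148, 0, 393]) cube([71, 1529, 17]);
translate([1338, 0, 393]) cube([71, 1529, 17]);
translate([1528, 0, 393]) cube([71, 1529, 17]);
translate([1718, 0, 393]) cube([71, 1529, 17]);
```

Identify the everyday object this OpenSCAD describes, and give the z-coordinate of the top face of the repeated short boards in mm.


A bed frame. The slat-top height is 410 mm.

Four posts, four rails, and a row of slats — a bed frame. Slats sit on the rails at z = 241 + 152 = 393; with slat thickness 17, the top is 410 mm.


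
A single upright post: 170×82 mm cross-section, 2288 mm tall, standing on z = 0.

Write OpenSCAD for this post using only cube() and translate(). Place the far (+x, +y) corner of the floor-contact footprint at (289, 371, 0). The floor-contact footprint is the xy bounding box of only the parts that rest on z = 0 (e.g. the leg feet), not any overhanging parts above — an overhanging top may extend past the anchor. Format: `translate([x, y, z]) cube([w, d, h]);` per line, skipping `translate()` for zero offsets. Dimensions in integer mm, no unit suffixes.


translate([119, 289, 0]) cube([170, 82, 2288]);


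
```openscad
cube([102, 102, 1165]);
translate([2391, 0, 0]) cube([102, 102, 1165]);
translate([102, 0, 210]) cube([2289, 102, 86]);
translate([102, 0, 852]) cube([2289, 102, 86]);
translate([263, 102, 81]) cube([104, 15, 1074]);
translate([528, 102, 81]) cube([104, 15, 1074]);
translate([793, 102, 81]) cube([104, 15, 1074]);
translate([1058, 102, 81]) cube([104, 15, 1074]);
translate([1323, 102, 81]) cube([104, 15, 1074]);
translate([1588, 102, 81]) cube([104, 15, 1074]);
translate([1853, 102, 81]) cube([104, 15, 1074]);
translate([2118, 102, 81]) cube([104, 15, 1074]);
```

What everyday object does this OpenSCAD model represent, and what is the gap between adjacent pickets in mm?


A fence section. The picket gap is 161 mm.

Two posts, two rails, 8 pickets — a fence section. Span 2289 mm holds 8 pickets of 104 mm with 9 equal gaps: ⌊(2289 − 8·104) / 9⌋ = 161 mm.


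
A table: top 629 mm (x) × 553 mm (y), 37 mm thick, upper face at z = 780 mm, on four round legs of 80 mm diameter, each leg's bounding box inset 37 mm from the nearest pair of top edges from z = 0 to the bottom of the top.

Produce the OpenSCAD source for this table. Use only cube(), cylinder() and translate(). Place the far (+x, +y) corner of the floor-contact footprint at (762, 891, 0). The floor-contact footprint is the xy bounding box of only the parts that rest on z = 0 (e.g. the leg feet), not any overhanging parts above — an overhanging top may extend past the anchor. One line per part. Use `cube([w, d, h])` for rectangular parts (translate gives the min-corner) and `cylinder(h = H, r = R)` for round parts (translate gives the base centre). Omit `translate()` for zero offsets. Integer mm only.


// leg_h = 780 - 37 = 743
translate([170, 375, 743]) cube([629, 553, 37]);
translate([247, 452, 0]) cylinder(h = 743, r = 40);
translate([722, 452, 0]) cylinder(h = 743, r = 40);
translate([247, 851, 0]) cylinder(h = 743, r = 40);
translate([722, 851, 0]) cylinder(h = 743, r = 40);


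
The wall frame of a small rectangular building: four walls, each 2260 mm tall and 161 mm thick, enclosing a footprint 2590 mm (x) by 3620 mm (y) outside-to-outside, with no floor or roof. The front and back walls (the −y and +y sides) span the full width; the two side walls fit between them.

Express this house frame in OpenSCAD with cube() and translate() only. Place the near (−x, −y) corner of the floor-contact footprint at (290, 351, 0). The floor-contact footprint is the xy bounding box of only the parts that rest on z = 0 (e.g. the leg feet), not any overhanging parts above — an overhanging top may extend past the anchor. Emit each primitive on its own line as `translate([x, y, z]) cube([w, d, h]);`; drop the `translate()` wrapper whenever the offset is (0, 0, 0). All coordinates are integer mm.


translate([290, 351, 0]) cube([2590, 161, 2260]);
translate([290, 3810, 0]) cube([2590, 161, 2260]);
translate([290, 512, 0]) cube([161, 3298, 2260]);
translate([2719, 512, 0]) cube([161, 3298, 2260]);


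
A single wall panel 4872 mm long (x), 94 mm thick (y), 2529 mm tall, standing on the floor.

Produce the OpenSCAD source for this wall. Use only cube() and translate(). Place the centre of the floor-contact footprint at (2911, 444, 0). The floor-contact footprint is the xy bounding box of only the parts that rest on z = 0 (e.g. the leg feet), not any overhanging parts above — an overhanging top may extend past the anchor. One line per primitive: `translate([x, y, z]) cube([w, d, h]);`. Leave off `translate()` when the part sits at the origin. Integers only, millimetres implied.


translate([475, 397, 0]) cube([4872, 94, 2529]);


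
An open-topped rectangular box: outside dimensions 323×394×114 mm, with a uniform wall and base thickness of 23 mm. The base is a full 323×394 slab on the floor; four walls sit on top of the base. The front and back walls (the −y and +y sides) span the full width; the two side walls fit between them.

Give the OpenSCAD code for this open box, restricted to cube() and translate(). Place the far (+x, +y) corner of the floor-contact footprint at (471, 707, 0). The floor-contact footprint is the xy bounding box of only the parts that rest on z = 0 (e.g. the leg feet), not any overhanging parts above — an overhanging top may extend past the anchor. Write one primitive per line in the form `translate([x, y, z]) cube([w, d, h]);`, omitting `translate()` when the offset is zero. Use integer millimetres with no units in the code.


translate([148, 313, 0]) cube([323, 394, 23]);
translate([148, 313, 23]) cube([323, 23, 91]);
translate([148, 684, 23]) cube([323, 23, 91]);
translate([148, 336, 23]) cube([23, 348, 91]);
translate([448, 336, 23]) cube([23, 348, 91]);


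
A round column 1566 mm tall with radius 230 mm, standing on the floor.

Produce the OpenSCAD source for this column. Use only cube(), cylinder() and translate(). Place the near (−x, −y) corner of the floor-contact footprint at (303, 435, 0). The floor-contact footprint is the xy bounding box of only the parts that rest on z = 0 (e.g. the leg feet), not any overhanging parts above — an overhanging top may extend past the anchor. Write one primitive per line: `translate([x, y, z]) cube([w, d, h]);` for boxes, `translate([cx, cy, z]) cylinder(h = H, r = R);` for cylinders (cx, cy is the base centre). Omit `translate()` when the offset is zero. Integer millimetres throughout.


translate([533, 665, 0]) cylinder(h = 1566, r = 230);


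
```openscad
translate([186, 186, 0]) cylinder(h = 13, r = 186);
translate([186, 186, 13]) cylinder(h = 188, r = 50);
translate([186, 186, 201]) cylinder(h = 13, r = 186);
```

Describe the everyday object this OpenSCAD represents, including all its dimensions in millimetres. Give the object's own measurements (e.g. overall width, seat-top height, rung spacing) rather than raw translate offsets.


A spool: two coaxial disc flanges of radius 186 mm and thickness 13 mm, joined by a core cylinder of radius 50 mm and height 188 mm. The lower flange rests on z = 0 and the three cylinders share a vertical axis.


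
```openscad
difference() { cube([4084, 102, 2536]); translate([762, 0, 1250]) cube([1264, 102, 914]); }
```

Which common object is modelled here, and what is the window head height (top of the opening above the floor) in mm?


A wall with a window opening. The window head height is 2164 mm.

A wall with a rectangular opening subtracted — a window. Sill at z = 1250, opening 914 mm tall, so the head is at 1250 + 914 = 2164 mm.


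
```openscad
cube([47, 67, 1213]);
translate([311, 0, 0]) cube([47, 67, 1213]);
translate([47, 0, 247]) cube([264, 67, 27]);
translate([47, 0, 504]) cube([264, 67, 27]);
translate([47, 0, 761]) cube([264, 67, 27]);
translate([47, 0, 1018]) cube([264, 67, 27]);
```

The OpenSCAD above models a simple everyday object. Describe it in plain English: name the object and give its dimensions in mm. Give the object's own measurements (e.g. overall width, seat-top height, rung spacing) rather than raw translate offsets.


A straight ladder. Two 47×67 mm vertical rails, 1213 mm tall, stand 358 mm apart (outside-to-outside) with their front faces coplanar on the −y side. 4 rungs, each 67 mm deep and 27 mm tall, span between the inner faces of the rails, front faces flush with the rails. The lowest rung's underside is at z = 247 mm and rungs are spaced 257 mm apart (underside to underside).


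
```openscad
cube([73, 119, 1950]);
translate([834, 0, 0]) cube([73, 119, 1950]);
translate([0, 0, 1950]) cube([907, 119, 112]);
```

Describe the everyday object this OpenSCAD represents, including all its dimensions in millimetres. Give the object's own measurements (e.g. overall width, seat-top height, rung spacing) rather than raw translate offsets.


A door frame. The clear opening is 761 mm wide and 1950 mm high. Two 73 mm wide jambs, 119 mm deep, stand either side of the opening from the floor to the top of the opening. A 112 mm thick head sits across the top of both jambs, spanning the full outside width of the frame.


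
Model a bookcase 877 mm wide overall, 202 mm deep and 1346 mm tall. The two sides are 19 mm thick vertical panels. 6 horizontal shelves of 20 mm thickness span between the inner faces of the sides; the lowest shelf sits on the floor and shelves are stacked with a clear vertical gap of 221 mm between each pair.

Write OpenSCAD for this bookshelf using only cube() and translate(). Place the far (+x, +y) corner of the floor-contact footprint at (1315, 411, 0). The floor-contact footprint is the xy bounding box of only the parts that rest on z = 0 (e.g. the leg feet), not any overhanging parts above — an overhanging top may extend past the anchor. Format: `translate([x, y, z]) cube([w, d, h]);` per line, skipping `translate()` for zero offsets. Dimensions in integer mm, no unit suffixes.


translate([438, 209, 0]) cube([19, 202, 1346]);
translate([1296, 209, 0]) cube([19, 202, 1346]);
translate([457, 209, 0]) cube([839, 202, 20]);
translate([457, 209, 241]) cube([839, 202, 20]);
translate([457, 209, 482]) cube([839, 202, 20]);
translate([457, 209, 723]) cube([839, 202, 20]);
translate([457, 209, 964]) cube([839, 202, 20]);
translate([457, 209, 1205]) cube([839, 202, 20]);


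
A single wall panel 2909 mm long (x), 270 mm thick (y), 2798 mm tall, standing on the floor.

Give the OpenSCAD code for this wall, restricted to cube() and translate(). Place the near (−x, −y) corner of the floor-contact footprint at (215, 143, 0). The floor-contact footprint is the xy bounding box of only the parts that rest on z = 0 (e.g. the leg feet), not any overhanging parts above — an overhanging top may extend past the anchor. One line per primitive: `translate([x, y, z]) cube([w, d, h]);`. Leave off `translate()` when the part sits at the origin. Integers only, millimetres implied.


translate([215, 143, 0]) cube([2909, 270, 2798]);


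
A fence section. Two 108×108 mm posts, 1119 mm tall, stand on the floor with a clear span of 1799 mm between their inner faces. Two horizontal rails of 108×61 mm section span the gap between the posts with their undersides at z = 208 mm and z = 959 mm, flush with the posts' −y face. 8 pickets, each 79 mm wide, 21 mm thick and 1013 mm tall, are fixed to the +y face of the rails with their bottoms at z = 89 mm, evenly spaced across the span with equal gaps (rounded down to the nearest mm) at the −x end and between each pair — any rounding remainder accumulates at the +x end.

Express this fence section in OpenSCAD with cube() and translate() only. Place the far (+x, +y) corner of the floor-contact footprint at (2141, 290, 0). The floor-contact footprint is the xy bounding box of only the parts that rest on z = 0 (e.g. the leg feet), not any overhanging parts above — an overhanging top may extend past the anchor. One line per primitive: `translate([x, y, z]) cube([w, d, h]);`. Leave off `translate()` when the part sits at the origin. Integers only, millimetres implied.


translate([126, 182, 0]) cube([108, 108, 1119]);
translate([2033, 182, 0]) cube([108, 108, 1119]);
translate([234, 182, 208]) cube([1799, 108, 61]);
translate([234, 182, 959]) cube([1799, 108, 61]);
translate([363, 290, 89]) cube([79, 21, 1013]);
translate([571, 290, 89]) cube([79, 21, 1013]);
translate([779, 290, 89]) cube([79, 21, 1013]);
translate([987, 290, 89]) cube([79, 21, 1013]);
translate([1195, 290, 89]) cube([79, 21, 1013]);
translate([1403, 290, 89]) cube([79, 21, 1013]);
translate([1611, 290, 89]) cube([79, 21, 1013]);
translate([1819, 290, 89]) cube([79, 21, 1013]);


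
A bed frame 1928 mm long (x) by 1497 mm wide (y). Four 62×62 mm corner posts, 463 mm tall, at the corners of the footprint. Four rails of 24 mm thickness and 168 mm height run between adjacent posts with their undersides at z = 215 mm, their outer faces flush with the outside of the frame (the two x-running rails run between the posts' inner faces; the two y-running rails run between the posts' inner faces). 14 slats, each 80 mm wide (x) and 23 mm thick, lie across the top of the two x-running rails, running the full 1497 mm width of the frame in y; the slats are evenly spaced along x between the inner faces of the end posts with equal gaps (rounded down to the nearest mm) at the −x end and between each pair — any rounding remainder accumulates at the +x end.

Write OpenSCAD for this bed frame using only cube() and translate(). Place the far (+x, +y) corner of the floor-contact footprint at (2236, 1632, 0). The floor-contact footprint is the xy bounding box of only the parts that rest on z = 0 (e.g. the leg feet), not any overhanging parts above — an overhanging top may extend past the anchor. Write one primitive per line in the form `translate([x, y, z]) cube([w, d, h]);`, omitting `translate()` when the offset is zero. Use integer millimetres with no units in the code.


// slat z = rail_z + rail_h = 215 + 168 = 383
// slat gap = ⌊(1804 − 14·80) / 15⌋ = 45
translate([308, 135, 0]) cube([62, 62, 463]);
translate([308, 1570, 0]) cube([62, 62, 463]);
translate([2174, 135, 0]) cube([62, 62, 463]);
translate([2174, 1570, 0]) cube([62, 62, 463]);
translate([370, 135, 215]) cube([1804, 24, 168]);
translate([370, 1608, 215]) cube([1804, 24, 168]);
translate([308, 197, 215]) cube([24, 1373, 168]);
translate([2212, 197, 215]) cube([24, 1373, 168]);
translate([415, 135, 383]) cube([80, 1497, 23]);
translate([540, 135, 383]) cube([80, 1497, 23]);
translate([665, 135, 383]) cube([80, 1497, 23]);
translate([790, 135, 383]) cube([80, 1497, 23]);
translate([915, 135, 383]) cube([80, 1497, 23]);
translate([1040, 135, 383]) cube([80, 1497, 23]);
translate([1165, 135, 383]) cube([80, 1497, 23]);
translate([1290, 135, 383]) cube([80, 1497, 23]);
translate([1415, 135, 383]) cube([80, 1497, 23]);
translate([1540, 135, 383]) cube([80, 1497, 23]);
translate([1665, 135, 383]) cube([80, 1497, 23]);
translate([1790, 135, 383]) cube([80, 1497, 23]);
translate([1915, 135, 383]) cube([80, 1497, 23]);
translate([2040, 135, 383]) cube([80, 1497, 23]);


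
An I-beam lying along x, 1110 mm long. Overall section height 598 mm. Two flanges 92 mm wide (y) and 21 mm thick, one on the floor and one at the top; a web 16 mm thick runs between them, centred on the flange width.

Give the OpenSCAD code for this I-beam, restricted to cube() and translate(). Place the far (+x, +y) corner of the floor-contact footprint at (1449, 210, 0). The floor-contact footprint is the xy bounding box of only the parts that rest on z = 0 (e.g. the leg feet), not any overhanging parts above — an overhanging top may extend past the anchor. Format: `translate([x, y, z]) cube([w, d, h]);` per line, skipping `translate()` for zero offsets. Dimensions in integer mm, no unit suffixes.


translate([339, 118, 0]) cube([1110, 92, 21]);
translate([339, 156, 21]) cube([1110, 16, 556]);
translate([339, 118, 577]) cube([1110, 92, 21]);


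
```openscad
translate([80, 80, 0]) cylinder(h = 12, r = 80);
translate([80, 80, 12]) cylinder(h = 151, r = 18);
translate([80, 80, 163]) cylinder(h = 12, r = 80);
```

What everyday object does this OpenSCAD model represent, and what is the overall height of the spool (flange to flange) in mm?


A spool. The overall height is 175 mm.

Three coaxial cylinders, large–small–large — a spool. Two 12 mm flanges and a 151 mm core give 12 + 151 + 12 = 175 mm.


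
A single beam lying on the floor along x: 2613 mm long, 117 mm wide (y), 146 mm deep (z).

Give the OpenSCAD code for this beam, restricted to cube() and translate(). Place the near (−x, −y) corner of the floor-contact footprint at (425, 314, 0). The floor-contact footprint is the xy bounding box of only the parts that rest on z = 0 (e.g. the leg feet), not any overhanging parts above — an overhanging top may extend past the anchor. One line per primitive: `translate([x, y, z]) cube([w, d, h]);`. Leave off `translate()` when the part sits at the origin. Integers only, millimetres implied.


translate([425, 314, 0]) cube([2613, 117, 146]);


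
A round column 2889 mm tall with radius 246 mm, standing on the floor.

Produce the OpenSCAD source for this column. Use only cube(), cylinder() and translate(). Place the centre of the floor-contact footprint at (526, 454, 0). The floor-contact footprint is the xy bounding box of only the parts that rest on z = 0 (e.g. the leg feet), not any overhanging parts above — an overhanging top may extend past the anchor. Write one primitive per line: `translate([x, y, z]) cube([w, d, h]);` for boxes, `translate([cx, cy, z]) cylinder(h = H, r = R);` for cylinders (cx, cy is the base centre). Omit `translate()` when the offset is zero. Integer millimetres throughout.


translate([526, 454, 0]) cylinder(h = 2889, r = 246);


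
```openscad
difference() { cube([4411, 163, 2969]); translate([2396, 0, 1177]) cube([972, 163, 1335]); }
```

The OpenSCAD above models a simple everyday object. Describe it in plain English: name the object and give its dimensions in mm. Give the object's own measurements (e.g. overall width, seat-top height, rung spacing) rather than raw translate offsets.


A wall 4411 mm long (x), 163 mm thick (y), 2969 mm tall, with a rectangular window opening cut through it. The opening is 972 mm wide and 1335 mm tall; its sill is at z = 1177 mm and its near (−x) edge is 2396 mm from the wall's −x end. The opening passes through the full wall thickness.


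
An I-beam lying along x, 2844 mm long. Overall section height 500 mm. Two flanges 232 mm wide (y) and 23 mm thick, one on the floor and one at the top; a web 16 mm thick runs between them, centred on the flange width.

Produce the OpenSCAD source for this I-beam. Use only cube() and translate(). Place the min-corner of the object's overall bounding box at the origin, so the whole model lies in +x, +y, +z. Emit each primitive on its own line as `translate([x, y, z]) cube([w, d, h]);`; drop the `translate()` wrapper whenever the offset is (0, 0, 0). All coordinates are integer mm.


cube([2844, 232, 23]);
translate([0, 108, 23]) cube([2844, 16, 454]);
translate([0, 0, 477]) cube([2844, 232, 23]);


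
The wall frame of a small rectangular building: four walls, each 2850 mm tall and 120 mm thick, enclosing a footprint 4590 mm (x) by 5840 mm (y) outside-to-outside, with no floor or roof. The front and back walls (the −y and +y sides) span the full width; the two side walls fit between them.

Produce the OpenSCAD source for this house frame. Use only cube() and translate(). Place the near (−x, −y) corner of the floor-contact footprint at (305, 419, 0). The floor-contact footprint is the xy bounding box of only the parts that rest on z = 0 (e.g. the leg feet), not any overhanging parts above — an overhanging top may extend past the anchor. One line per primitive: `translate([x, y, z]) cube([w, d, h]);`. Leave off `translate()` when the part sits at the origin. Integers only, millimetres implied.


translate([305, 419, 0]) cube([4590, 120, 2850]);
translate([305, 6139, 0]) cube([4590, 120, 2850]);
translate([305, 539, 0]) cube([120, 5600, 2850]);
translate([4775, 539, 0]) cube([120, 5600, 2850]);
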